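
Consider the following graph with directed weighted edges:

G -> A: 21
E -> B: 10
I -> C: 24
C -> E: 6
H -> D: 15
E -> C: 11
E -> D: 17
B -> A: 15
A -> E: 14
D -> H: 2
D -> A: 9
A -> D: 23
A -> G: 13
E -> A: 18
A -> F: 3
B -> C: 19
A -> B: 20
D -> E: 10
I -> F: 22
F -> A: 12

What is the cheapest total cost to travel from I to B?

Candidate routes:
I–F–A–B: 22+12+20 = 54
I–C–E–B: 24+6+10 = 40
I–F–A–E–B: 22+12+14+10 = 58
The minimum is 40 via I–C–E–B.

40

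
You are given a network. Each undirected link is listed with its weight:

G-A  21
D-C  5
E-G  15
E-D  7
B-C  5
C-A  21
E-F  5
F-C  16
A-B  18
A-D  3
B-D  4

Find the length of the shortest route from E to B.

11

Candidate routes:
E - D - B: 7+4 = 11
E - D - C - B: 7+5+5 = 17
Cheapest is E - D - B at 11.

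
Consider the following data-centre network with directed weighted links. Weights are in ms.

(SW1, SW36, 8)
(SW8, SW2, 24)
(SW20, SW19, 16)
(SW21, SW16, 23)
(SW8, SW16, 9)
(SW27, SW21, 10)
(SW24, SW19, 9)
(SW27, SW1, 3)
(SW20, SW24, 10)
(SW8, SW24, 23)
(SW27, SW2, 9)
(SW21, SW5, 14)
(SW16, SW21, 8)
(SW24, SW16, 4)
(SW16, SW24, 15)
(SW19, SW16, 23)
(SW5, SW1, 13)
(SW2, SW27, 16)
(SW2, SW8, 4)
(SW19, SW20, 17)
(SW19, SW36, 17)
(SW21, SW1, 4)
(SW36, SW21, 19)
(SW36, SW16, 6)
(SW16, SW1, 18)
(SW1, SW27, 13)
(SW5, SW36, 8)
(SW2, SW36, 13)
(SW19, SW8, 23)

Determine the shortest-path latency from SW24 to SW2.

38 ms

Running Dijkstra from SW24:
SW24: 0
SW16: 4  (via SW24)
SW19: 9  (via SW24)
SW21: 12  (via SW16)
SW1: 16  (via SW21)
SW36: 24  (via SW1)
SW5: 26  (via SW21)
SW20: 26  (via SW19)
SW27: 29  (via SW1)
SW8: 32  (via SW19)
SW2: 38  (via SW27)
Shortest route: SW24–SW16–SW21–SW1–SW27–SW2 = 38 ms.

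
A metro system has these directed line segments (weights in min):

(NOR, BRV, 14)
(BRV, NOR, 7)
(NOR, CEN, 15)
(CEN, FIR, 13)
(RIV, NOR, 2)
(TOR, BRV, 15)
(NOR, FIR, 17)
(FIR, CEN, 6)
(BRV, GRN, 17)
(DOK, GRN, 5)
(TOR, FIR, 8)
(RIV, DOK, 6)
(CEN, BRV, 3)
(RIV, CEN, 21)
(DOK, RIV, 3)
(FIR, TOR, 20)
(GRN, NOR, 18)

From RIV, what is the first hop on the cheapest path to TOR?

NOR

Enumerating some paths:
RIV–NOR–FIR–TOR: 2+17+20 = 39
RIV–NOR–CEN–FIR–TOR: 2+15+13+20 = 50
The minimum is 39 min via RIV–NOR–FIR–TOR.
So from RIV the first move is to NOR.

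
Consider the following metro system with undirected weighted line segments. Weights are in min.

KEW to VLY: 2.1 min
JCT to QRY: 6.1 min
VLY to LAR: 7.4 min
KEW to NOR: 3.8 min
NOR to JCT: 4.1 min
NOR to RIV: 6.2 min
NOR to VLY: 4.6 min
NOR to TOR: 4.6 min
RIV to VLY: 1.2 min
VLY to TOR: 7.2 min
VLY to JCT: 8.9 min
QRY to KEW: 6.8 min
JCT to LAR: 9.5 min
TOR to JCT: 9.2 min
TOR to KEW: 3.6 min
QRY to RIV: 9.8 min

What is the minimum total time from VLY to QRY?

Candidate routes:
VLY → KEW → QRY: 2.1+6.8 = 8.9
VLY → RIV → QRY: 1.2+9.8 = 11
The minimum is 8.9 min via VLY → KEW → QRY.

8.9 min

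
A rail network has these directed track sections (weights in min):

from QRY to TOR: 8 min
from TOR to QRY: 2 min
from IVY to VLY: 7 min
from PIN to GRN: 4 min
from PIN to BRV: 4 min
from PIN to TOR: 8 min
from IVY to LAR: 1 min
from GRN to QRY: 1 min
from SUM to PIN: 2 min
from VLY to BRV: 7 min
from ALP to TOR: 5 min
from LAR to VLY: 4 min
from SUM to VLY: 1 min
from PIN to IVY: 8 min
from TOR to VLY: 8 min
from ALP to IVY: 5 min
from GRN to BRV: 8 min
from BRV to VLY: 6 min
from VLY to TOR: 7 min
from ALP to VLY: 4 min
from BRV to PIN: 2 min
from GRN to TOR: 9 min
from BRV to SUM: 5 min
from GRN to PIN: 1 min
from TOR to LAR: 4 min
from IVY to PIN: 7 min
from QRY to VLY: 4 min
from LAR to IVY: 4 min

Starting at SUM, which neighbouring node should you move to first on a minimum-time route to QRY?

Compare a few routes:
SUM → PIN → TOR → QRY: 2+8+2 = 12
SUM → VLY → BRV → PIN → GRN → QRY: 1+7+2+4+1 = 15
SUM → PIN → GRN → QRY: 2+4+1 = 7
SUM → VLY → TOR → QRY: 1+7+2 = 10
The minimum is 7 min via SUM → PIN → GRN → QRY.
So from SUM the first move is to PIN.

PIN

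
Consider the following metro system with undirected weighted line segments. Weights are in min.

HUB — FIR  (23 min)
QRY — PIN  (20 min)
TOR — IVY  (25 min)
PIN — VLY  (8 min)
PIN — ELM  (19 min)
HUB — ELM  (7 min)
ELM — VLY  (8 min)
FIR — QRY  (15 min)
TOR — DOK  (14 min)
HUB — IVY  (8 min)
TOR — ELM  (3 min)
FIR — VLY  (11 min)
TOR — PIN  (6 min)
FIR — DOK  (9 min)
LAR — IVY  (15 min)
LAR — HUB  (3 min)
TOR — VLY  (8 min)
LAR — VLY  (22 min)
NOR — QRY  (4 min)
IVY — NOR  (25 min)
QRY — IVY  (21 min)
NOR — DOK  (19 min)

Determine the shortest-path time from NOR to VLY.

Candidate routes:
NOR–DOK–FIR–VLY: 19+9+11 = 39
NOR–QRY–PIN–TOR–VLY: 4+20+6+8 = 38
NOR–QRY–PIN–VLY: 4+20+8 = 32
NOR–QRY–FIR–VLY: 4+15+11 = 30
The minimum is 30 min via NOR–QRY–FIR–VLY.

30 min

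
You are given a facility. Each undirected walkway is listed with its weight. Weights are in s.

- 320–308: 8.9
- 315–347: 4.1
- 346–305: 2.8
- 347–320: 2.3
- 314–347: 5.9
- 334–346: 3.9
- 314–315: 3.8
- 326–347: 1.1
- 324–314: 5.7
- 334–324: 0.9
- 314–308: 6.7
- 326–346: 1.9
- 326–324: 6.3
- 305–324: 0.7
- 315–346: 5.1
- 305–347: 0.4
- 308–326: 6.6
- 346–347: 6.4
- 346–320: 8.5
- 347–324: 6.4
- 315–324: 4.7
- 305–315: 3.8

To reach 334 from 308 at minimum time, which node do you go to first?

Candidate routes:
308 - 326 - 346 - 334: 6.6+1.9+3.9 = 12.4
308 - 320 - 347 - 305 - 324 - 334: 8.9+2.3+0.4+0.7+0.9 = 13.2
308 - 326 - 347 - 305 - 324 - 334: 6.6+1.1+0.4+0.7+0.9 = 9.7
308 - 326 - 346 - 305 - 324 - 334: 6.6+1.9+2.8+0.7+0.9 = 12.9
The minimum is 9.7 s via 308 - 326 - 347 - 305 - 324 - 334.
So from 308 the first move is to 326.

326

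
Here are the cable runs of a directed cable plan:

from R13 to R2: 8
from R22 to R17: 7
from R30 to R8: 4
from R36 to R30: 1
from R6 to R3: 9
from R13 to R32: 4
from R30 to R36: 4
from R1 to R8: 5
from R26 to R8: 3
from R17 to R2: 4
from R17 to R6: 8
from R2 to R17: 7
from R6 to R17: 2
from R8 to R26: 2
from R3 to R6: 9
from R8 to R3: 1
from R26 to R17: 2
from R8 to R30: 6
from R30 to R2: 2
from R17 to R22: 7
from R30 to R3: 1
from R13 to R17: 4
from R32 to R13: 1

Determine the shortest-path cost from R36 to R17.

Enumerating some paths:
R36 → R30 → R8 → R26 → R17: 1+4+2+2 = 9
R36 → R30 → R3 → R6 → R17: 1+1+9+2 = 13
R36 → R30 → R2 → R17: 1+2+7 = 10
Cheapest is R36 → R30 → R8 → R26 → R17 at 9.

9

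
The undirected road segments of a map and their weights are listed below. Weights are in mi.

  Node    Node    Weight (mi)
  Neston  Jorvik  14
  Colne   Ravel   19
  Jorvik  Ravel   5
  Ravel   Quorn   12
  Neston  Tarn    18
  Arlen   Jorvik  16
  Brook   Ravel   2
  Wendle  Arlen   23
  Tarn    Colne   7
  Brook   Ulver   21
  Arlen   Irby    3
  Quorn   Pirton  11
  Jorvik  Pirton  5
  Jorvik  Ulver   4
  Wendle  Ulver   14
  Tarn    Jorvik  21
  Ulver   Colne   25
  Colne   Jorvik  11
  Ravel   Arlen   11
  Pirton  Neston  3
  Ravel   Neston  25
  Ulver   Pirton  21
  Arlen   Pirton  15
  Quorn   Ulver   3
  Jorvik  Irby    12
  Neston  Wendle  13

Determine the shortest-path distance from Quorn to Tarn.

25 mi

Candidate routes:
Quorn - Ulver - Jorvik - Pirton - Neston - Tarn: 3+4+5+3+18 = 33
Quorn - Ulver - Jorvik - Colne - Tarn: 3+4+11+7 = 25
Quorn - Pirton - Neston - Tarn: 11+3+18 = 32
Quorn - Ulver - Jorvik - Tarn: 3+4+21 = 28
Cheapest is Quorn - Ulver - Jorvik - Colne - Tarn at 25 mi.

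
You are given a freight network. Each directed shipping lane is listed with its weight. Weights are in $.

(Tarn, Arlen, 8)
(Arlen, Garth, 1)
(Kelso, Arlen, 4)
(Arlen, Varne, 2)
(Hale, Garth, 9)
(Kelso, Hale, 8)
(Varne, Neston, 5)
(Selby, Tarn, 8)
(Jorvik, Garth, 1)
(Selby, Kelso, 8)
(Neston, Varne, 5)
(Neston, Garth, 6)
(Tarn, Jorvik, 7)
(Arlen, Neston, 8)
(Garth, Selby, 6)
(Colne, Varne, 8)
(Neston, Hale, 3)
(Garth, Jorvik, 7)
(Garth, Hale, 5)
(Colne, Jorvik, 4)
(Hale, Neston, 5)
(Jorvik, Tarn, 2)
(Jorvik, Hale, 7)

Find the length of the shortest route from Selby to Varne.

Enumerating some paths:
Selby - Tarn - Arlen - Varne: 8+8+2 = 18
Selby - Kelso - Arlen - Varne: 8+4+2 = 14
The minimum is $14 via Selby - Kelso - Arlen - Varne.

$14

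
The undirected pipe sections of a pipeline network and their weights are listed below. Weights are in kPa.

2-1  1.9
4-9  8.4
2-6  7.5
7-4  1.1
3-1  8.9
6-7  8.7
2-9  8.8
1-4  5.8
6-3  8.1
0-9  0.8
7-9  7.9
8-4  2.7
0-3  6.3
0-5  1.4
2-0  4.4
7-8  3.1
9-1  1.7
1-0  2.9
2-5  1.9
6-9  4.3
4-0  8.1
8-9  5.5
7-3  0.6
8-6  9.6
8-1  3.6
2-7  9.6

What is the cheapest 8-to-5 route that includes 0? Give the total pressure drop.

Shortest 8→0: 8–1–9–0 = 6.1
Shortest 0→5: 0–5 = 1.4
Total via 0: 6.1 + 1.4 = 7.5 kPa.

7.5 kPa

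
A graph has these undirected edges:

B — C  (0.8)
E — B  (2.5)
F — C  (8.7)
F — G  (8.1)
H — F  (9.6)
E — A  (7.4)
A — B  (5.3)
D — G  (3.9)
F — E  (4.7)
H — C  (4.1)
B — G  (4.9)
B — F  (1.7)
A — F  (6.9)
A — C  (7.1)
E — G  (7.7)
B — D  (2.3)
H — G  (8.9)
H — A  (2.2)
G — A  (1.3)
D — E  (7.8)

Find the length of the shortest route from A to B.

5.3

Compare a few routes:
A–B: 5.3 = 5.3
A–G–B: 1.3+4.9 = 6.2
The minimum is 5.3 via A–B.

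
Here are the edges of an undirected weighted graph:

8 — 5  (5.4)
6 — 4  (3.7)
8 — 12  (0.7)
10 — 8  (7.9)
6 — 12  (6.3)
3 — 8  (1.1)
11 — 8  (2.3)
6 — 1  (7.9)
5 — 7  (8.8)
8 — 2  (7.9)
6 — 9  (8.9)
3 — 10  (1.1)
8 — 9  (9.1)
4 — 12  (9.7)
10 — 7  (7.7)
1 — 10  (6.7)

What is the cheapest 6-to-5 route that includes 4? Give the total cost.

Shortest 6→4: 6 → 4 = 3.7
Shortest 4→5: 4 → 12 → 8 → 5 = 15.8
Total via 4: 3.7 + 15.8 = 19.5.

19.5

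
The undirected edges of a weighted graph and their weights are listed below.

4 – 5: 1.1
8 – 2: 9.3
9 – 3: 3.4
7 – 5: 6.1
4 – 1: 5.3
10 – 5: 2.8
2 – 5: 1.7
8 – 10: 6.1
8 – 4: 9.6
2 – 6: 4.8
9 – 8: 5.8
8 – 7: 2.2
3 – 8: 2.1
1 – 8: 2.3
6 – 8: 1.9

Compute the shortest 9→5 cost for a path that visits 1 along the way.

14.2

Shortest 9→1: 9–3–8–1 = 7.8
Shortest 1→5: 1–4–5 = 6.4
Total via 1: 7.8 + 6.4 = 14.2.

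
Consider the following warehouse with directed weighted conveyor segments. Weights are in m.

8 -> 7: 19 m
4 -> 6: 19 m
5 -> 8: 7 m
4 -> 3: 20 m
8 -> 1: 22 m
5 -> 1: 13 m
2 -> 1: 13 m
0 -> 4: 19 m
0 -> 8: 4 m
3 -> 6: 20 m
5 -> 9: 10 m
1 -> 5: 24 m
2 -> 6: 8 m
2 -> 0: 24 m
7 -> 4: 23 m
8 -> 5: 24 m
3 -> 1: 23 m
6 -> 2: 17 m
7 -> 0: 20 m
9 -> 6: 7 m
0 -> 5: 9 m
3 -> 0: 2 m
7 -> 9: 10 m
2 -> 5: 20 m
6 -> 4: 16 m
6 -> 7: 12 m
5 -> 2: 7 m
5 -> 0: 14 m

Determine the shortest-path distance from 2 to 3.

44 m

Candidate routes:
2 → 6 → 7 → 4 → 3: 8+12+23+20 = 63
2 → 6 → 4 → 3: 8+16+20 = 44
2 → 0 → 4 → 3: 24+19+20 = 63
The minimum is 44 m via 2 → 6 → 4 → 3.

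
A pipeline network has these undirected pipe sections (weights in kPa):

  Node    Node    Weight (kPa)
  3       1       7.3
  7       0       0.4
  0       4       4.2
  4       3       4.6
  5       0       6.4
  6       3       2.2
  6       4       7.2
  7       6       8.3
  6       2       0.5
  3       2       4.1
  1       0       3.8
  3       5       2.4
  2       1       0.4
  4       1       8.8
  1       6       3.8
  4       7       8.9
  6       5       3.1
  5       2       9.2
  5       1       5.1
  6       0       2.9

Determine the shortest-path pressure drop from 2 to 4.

7.3 kPa

Candidate routes:
2 → 6 → 4: 0.5+7.2 = 7.7
2 → 6 → 3 → 4: 0.5+2.2+4.6 = 7.3
2 → 6 → 0 → 4: 0.5+2.9+4.2 = 7.6
Cheapest is 2 → 6 → 3 → 4 at 7.3 kPa.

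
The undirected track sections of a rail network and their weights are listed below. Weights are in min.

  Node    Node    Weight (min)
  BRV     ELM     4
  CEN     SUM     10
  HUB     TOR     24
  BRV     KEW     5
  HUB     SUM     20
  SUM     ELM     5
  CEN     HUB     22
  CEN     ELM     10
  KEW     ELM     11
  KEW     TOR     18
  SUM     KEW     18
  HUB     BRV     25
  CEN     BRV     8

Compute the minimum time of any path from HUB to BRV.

Running Dijkstra from HUB:
HUB: 0
SUM: 20  (via HUB)
CEN: 22  (via HUB)
TOR: 24  (via HUB)
BRV: 25  (via HUB)
Shortest route: HUB–BRV = 25 min.

25 min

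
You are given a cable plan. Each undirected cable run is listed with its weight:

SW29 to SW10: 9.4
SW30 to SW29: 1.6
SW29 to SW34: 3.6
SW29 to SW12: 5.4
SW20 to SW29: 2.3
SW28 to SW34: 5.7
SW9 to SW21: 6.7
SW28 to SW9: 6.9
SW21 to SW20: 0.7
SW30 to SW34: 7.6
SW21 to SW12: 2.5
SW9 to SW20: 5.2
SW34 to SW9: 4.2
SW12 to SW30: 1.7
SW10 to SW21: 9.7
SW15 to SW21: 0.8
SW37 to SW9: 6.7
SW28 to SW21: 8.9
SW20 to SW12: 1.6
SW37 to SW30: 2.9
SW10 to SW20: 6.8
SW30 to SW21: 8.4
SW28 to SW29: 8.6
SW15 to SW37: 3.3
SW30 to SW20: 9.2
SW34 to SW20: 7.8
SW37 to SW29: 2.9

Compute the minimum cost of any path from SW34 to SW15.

Running Dijkstra from SW34:
SW34: 0
SW29: 3.6  (via SW34)
SW9: 4.2  (via SW34)
SW30: 5.2  (via SW29)
SW28: 5.7  (via SW34)
SW20: 5.9  (via SW29)
SW37: 6.5  (via SW29)
SW21: 6.6  (via SW20)
SW12: 6.9  (via SW30)
SW15: 7.4  (via SW21)
Shortest route: SW34–SW29–SW20–SW21–SW15 = 7.4.

7.4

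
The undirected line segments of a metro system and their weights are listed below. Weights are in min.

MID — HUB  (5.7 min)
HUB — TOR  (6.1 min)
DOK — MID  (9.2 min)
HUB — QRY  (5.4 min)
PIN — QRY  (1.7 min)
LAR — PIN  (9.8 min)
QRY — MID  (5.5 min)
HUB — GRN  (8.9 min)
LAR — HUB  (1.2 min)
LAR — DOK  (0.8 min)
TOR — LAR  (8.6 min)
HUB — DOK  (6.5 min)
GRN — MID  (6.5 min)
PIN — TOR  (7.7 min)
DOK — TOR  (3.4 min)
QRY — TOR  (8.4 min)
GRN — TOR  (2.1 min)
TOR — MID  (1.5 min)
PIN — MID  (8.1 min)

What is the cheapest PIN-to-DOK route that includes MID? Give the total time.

Shortest PIN→MID: PIN → QRY → MID = 7.2
Shortest MID→DOK: MID → TOR → DOK = 4.9
Total via MID: 7.2 + 4.9 = 12.1 min.

12.1 min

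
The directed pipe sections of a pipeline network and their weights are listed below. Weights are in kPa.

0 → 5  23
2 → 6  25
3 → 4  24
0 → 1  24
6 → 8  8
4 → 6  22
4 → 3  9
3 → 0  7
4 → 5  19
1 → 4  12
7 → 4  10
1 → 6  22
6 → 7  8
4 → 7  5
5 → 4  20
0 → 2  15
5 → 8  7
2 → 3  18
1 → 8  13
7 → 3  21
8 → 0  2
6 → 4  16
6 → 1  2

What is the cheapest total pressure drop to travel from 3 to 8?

Candidate routes:
3–0–1–8: 7+24+13 = 44
3–0–5–8: 7+23+7 = 37
The minimum is 37 kPa via 3–0–5–8.

37 kPa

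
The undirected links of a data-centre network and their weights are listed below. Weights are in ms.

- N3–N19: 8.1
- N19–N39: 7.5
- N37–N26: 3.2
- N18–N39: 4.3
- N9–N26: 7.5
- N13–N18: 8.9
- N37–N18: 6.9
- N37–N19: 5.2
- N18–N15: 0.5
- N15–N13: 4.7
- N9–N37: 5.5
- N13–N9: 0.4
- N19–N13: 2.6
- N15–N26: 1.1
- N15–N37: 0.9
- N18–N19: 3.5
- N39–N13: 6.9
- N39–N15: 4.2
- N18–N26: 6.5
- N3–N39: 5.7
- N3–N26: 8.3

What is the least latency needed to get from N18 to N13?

5.2 ms

Settle nodes by increasing distance from N18:
N18: 0
N15: 0.5  (via N18)
N37: 1.4  (via N15)
N26: 1.6  (via N15)
N19: 3.5  (via N18)
N39: 4.3  (via N18)
N13: 5.2  (via N15)
Shortest route: N18 → N15 → N13 = 5.2 ms.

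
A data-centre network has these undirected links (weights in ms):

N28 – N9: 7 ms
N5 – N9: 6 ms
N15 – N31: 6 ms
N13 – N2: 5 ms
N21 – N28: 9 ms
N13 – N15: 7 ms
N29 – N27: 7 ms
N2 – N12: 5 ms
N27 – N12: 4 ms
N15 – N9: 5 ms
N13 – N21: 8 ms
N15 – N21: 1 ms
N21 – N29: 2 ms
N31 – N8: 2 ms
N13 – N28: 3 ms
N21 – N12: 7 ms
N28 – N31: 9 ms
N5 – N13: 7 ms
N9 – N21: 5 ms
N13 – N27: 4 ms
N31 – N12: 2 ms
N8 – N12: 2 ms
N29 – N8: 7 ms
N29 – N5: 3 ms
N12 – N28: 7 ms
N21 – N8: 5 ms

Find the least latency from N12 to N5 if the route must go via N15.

Shortest N12→N15: N12–N31–N15 = 8
Best N15 to N5: N15–N21–N29–N5 costing 6
Total via N15: 8 + 6 = 14 ms.

14 ms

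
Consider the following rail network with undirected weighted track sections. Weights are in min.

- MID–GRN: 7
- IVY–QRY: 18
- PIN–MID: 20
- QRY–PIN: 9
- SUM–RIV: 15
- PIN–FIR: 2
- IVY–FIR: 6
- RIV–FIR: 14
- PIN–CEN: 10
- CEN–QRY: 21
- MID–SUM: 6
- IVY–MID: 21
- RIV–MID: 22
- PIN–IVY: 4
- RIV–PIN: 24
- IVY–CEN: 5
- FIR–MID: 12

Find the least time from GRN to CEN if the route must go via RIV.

Shortest GRN→RIV: GRN–MID–SUM–RIV = 28
Shortest RIV→CEN: RIV–FIR–IVY–CEN = 25
Total via RIV: 28 + 25 = 53 min.

53 min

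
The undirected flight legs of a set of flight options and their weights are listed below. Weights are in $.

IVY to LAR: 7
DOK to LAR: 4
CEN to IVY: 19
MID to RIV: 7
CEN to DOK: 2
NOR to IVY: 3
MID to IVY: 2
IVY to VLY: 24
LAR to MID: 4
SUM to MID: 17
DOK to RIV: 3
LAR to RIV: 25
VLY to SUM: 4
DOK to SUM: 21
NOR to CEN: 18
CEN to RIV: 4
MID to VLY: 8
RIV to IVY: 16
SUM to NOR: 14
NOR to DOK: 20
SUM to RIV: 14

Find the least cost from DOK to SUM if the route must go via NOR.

$27

Best DOK to NOR: DOK → LAR → MID → IVY → NOR costing 13
Shortest NOR→SUM: NOR → SUM = 14
Total via NOR: 13 + 14 = $27.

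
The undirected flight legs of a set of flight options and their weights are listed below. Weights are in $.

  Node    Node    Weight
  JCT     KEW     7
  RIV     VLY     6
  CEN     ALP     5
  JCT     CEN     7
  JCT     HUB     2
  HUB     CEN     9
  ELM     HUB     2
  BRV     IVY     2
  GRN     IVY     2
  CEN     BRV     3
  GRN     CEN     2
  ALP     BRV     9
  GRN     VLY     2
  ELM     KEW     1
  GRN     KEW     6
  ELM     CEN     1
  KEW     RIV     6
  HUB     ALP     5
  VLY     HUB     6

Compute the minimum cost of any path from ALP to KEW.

Candidate routes:
ALP–HUB–ELM–KEW: 5+2+1 = 8
ALP–CEN–ELM–KEW: 5+1+1 = 7
Cheapest is ALP–CEN–ELM–KEW at $7.

$7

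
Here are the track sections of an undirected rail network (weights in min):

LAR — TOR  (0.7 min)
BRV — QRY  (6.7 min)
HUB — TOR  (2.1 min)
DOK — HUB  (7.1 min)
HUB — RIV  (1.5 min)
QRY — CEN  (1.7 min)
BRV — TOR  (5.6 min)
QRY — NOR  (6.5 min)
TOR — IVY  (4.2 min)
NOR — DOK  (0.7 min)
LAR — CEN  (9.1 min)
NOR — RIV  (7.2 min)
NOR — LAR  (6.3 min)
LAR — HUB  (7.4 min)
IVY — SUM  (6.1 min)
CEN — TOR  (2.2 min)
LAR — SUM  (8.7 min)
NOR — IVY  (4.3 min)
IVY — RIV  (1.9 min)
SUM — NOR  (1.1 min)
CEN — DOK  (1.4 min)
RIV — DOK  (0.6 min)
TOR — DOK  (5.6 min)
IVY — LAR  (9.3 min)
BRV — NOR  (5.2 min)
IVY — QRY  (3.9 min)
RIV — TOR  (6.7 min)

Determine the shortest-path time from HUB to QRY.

Candidate routes:
HUB - RIV - IVY - QRY: 1.5+1.9+3.9 = 7.3
HUB - TOR - CEN - QRY: 2.1+2.2+1.7 = 6
HUB - RIV - DOK - CEN - QRY: 1.5+0.6+1.4+1.7 = 5.2
The minimum is 5.2 min via HUB - RIV - DOK - CEN - QRY.

5.2 min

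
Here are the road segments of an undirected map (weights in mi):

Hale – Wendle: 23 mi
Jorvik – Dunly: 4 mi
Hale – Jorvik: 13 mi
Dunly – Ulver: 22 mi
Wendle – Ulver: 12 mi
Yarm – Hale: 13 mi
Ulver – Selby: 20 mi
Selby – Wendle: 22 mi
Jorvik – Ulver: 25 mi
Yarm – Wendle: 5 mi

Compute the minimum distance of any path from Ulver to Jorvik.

Settle nodes by increasing distance from Ulver:
Ulver: 0
Wendle: 12  (via Ulver)
Yarm: 17  (via Wendle)
Selby: 20  (via Ulver)
Dunly: 22  (via Ulver)
Jorvik: 25  (via Ulver)
Shortest route: Ulver → Jorvik = 25 mi.

25 mi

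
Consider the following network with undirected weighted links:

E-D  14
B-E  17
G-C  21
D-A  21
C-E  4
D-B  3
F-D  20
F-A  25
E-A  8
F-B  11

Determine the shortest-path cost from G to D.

39

Shortest distances from G:
G: 0
C: 21  (via G)
E: 25  (via C)
A: 33  (via E)
D: 39  (via E)
Shortest route: G–C–E–D = 39.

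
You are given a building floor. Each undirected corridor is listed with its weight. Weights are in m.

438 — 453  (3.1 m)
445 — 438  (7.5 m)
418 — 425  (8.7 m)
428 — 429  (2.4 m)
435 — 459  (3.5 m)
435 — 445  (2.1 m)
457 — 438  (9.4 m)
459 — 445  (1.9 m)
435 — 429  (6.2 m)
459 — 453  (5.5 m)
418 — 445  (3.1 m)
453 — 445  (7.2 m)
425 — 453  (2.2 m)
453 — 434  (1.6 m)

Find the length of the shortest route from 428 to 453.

17.6 m

Shortest distances from 428:
428: 0
429: 2.4  (via 428)
435: 8.6  (via 429)
445: 10.7  (via 435)
459: 12.1  (via 435)
418: 13.8  (via 445)
453: 17.6  (via 459)
Shortest route: 428 → 429 → 435 → 459 → 453 = 17.6 m.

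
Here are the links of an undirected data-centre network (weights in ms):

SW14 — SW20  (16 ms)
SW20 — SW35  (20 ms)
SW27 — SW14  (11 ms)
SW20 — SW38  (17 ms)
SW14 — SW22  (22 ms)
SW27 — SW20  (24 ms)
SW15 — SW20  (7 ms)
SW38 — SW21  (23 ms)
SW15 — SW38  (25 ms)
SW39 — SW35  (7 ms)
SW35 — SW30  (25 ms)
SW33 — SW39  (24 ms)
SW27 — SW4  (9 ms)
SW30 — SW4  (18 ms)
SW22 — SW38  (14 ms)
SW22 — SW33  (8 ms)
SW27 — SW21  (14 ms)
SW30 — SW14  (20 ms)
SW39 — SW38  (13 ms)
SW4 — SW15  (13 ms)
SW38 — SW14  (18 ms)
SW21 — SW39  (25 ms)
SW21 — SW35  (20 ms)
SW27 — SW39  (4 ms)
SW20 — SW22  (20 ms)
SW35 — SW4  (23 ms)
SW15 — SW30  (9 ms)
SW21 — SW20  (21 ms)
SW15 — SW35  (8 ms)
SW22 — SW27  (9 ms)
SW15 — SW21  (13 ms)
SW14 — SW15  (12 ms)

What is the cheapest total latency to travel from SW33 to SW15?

35 ms

Enumerating some paths:
SW33–SW22–SW27–SW4–SW15: 8+9+9+13 = 39
SW33–SW22–SW20–SW15: 8+20+7 = 35
SW33–SW22–SW27–SW39–SW35–SW15: 8+9+4+7+8 = 36
SW33–SW39–SW35–SW15: 24+7+8 = 39
Cheapest is SW33–SW22–SW20–SW15 at 35 ms.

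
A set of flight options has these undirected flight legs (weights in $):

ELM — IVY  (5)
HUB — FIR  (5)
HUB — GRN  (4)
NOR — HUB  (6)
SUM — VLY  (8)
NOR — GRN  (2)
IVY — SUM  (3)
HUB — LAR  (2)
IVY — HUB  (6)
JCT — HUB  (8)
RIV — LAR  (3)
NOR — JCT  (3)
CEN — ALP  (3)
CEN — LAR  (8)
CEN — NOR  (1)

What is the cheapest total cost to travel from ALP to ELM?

Candidate routes:
ALP → CEN → NOR → JCT → HUB → IVY → ELM: 3+1+3+8+6+5 = 26
ALP → CEN → NOR → HUB → IVY → ELM: 3+1+6+6+5 = 21
ALP → CEN → LAR → HUB → IVY → ELM: 3+8+2+6+5 = 24
The minimum is $21 via ALP → CEN → NOR → HUB → IVY → ELM.

$21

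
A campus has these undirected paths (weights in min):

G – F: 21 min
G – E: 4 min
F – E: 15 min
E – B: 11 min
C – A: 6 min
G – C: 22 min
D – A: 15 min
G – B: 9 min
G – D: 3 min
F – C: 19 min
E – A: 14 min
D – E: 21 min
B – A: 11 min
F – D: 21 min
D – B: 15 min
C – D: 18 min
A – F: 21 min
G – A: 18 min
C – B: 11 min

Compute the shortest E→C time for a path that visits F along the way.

Best E to F: E → F costing 15
Shortest F→C: F → C = 19
Total via F: 15 + 19 = 34 min.

34 min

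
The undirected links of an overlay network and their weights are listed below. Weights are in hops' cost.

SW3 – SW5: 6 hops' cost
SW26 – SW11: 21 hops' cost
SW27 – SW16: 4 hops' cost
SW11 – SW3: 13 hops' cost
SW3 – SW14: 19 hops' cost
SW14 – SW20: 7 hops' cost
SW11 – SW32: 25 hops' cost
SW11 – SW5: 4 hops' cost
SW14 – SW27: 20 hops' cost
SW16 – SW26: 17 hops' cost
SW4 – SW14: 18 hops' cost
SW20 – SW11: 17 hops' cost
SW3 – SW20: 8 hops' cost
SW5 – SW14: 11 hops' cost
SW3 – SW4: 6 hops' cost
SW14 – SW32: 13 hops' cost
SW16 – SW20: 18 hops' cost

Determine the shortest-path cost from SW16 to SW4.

32 hops' cost

Settle nodes by increasing distance from SW16:
SW16: 0
SW27: 4  (via SW16)
SW26: 17  (via SW16)
SW20: 18  (via SW16)
SW14: 24  (via SW27)
SW3: 26  (via SW20)
SW5: 32  (via SW3)
SW4: 32  (via SW3)
Shortest route: SW16 → SW20 → SW3 → SW4 = 32 hops' cost.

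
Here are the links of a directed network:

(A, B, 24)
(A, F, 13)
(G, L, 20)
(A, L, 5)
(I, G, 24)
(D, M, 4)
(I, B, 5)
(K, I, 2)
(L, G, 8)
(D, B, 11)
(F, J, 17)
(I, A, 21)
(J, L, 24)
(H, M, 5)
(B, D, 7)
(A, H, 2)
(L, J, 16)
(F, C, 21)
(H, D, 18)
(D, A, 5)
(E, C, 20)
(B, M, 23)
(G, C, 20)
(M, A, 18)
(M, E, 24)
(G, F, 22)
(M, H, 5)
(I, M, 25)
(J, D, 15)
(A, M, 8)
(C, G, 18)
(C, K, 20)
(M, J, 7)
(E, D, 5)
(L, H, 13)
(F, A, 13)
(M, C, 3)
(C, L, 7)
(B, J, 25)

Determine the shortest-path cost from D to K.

Settle nodes by increasing distance from D:
D: 0
M: 4  (via D)
A: 5  (via D)
C: 7  (via M)
H: 7  (via A)
L: 10  (via A)
B: 11  (via D)
J: 11  (via M)
F: 18  (via A)
G: 18  (via L)
K: 27  (via C)
Shortest route: D → M → C → K = 27.

27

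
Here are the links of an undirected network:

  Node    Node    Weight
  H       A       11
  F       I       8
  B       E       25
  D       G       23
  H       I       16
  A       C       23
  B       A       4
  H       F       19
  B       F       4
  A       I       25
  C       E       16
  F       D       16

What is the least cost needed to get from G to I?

47

Settle nodes by increasing distance from G:
G: 0
D: 23  (via G)
F: 39  (via D)
B: 43  (via F)
A: 47  (via B)
I: 47  (via F)
Shortest route: G → D → F → I = 47.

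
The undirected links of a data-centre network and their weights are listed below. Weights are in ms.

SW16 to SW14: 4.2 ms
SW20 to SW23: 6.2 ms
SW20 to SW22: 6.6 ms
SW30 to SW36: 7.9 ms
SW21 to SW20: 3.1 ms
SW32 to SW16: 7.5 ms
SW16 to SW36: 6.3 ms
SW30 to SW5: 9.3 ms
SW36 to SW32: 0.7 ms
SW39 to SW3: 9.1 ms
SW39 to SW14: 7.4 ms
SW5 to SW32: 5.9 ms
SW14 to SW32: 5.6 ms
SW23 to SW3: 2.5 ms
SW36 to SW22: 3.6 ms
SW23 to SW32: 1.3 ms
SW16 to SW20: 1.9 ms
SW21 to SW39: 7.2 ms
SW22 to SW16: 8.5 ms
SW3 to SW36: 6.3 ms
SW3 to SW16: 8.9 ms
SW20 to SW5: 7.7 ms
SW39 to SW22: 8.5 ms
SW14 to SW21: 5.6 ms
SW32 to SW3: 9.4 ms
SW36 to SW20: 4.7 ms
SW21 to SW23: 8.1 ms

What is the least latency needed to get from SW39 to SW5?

Running Dijkstra from SW39:
SW39: 0
SW21: 7.2  (via SW39)
SW14: 7.4  (via SW39)
SW22: 8.5  (via SW39)
SW3: 9.1  (via SW39)
SW20: 10.3  (via SW21)
SW16: 11.6  (via SW14)
SW23: 11.6  (via SW3)
SW36: 12.1  (via SW22)
SW32: 12.8  (via SW36)
SW5: 18  (via SW20)
Shortest route: SW39–SW21–SW20–SW5 = 18 ms.

18 ms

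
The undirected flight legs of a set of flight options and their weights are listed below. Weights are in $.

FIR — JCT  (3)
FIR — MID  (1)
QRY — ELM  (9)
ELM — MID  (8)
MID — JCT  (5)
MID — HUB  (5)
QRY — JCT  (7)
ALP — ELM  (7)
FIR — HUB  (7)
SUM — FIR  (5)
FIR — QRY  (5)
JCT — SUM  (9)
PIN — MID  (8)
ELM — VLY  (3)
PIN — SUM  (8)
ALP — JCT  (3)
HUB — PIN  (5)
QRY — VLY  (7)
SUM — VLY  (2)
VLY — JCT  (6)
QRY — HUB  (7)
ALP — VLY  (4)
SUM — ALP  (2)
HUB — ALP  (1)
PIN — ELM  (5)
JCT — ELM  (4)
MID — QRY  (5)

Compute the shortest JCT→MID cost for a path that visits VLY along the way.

$14

Best JCT to VLY: JCT → VLY costing 6
Best VLY to MID: VLY → SUM → FIR → MID costing 8
Total via VLY: 6 + 8 = $14.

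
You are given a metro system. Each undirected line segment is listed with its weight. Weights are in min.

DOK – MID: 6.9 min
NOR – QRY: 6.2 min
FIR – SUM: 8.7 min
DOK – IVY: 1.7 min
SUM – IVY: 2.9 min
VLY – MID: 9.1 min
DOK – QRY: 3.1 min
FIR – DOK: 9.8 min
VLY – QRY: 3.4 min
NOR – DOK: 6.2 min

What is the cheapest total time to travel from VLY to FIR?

16.3 min

Running Dijkstra from VLY:
VLY: 0
QRY: 3.4  (via VLY)
DOK: 6.5  (via QRY)
IVY: 8.2  (via DOK)
MID: 9.1  (via VLY)
NOR: 9.6  (via QRY)
SUM: 11.1  (via IVY)
FIR: 16.3  (via DOK)
Shortest route: VLY → QRY → DOK → FIR = 16.3 min.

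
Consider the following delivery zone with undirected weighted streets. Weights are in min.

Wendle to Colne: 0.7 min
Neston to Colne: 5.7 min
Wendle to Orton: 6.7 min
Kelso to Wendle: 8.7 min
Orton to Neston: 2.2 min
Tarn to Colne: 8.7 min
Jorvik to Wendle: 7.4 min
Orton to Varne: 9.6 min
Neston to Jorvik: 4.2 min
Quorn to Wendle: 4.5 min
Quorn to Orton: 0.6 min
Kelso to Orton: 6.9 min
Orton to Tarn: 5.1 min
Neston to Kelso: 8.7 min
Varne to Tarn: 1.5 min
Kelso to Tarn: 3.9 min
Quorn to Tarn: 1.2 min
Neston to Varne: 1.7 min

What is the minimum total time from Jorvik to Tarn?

7.4 min

Settle nodes by increasing distance from Jorvik:
Jorvik: 0
Neston: 4.2  (via Jorvik)
Varne: 5.9  (via Neston)
Orton: 6.4  (via Neston)
Quorn: 7  (via Orton)
Tarn: 7.4  (via Varne)
Shortest route: Jorvik → Neston → Varne → Tarn = 7.4 min.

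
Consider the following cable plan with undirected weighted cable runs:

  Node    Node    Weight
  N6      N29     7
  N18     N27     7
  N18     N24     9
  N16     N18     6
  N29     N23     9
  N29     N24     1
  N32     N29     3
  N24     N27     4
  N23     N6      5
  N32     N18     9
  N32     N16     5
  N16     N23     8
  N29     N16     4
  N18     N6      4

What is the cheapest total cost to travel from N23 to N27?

Compare a few routes:
N23 - N29 - N24 - N27: 9+1+4 = 14
N23 - N6 - N29 - N24 - N27: 5+7+1+4 = 17
N23 - N6 - N18 - N27: 5+4+7 = 16
The minimum is 14 via N23 - N29 - N24 - N27.

14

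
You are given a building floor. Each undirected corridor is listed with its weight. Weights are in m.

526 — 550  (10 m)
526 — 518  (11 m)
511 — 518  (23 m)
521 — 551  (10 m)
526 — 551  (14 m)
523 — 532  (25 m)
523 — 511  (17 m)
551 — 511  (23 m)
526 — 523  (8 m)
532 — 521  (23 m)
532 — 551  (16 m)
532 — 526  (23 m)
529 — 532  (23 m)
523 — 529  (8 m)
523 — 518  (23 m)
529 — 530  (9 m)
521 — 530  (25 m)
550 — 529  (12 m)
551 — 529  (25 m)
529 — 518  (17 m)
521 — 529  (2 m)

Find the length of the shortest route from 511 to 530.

Shortest distances from 511:
511: 0
523: 17  (via 511)
551: 23  (via 511)
518: 23  (via 511)
526: 25  (via 523)
529: 25  (via 523)
521: 27  (via 529)
530: 34  (via 529)
Shortest route: 511–523–529–530 = 34 m.

34 m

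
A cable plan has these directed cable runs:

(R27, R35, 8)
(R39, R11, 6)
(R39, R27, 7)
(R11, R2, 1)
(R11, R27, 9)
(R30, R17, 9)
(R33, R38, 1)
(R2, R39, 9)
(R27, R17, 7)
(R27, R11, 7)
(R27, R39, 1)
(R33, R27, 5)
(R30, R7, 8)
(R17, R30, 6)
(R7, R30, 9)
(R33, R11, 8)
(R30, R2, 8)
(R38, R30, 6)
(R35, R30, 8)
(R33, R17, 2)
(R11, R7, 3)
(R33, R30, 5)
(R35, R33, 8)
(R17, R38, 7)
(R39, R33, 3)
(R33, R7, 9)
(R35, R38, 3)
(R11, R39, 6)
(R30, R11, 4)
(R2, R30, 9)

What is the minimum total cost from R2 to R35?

Enumerating some paths:
R2–R39–R27–R35: 9+7+8 = 24
R2–R39–R33–R27–R35: 9+3+5+8 = 25
The minimum is 24 via R2–R39–R27–R35.

24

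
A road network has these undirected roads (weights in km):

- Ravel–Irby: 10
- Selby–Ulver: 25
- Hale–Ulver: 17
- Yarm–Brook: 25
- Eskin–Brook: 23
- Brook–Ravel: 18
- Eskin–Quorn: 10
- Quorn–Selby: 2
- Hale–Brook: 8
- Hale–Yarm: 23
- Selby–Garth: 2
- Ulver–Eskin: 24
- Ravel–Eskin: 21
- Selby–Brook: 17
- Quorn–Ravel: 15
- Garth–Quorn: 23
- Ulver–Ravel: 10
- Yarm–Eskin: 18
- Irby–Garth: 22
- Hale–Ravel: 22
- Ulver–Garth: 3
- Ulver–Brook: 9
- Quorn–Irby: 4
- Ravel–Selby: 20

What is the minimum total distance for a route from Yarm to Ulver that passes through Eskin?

35 km

Shortest Yarm→Eskin: Yarm–Eskin = 18
Shortest Eskin→Ulver: Eskin–Quorn–Selby–Garth–Ulver = 17
Total via Eskin: 18 + 17 = 35 km.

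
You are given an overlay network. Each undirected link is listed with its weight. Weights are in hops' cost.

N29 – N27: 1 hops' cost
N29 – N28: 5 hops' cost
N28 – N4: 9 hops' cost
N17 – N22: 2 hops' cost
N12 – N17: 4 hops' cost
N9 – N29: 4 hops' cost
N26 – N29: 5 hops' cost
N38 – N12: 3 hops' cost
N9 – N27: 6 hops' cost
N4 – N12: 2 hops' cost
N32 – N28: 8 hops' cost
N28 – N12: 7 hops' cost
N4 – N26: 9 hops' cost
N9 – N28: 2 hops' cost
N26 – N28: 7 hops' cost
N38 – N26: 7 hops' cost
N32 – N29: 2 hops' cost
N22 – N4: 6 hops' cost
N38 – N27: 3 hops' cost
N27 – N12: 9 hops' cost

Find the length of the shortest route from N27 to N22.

Enumerating some paths:
N27 - N38 - N12 - N17 - N22: 3+3+4+2 = 12
N27 - N12 - N17 - N22: 9+4+2 = 15
N27 - N38 - N12 - N4 - N22: 3+3+2+6 = 14
Cheapest is N27 - N38 - N12 - N17 - N22 at 12 hops' cost.

12 hops' cost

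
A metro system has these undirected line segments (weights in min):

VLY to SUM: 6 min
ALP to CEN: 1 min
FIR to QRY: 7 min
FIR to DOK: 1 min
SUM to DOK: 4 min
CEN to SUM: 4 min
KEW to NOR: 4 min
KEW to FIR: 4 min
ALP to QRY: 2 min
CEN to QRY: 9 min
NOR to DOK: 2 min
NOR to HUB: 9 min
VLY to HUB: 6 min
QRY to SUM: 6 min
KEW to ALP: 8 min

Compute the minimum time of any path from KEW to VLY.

15 min

Enumerating some paths:
KEW - NOR - HUB - VLY: 4+9+6 = 19
KEW - NOR - DOK - SUM - VLY: 4+2+4+6 = 16
KEW - ALP - CEN - SUM - VLY: 8+1+4+6 = 19
KEW - FIR - DOK - SUM - VLY: 4+1+4+6 = 15
Cheapest is KEW - FIR - DOK - SUM - VLY at 15 min.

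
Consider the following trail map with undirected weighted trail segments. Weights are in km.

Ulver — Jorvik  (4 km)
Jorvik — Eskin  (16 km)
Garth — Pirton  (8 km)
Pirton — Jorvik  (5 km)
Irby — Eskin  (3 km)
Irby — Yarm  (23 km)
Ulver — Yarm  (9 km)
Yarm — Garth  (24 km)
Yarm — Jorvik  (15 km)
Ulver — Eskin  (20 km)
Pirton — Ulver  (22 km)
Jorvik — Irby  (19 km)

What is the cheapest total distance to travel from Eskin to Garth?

Running Dijkstra from Eskin:
Eskin: 0
Irby: 3  (via Eskin)
Jorvik: 16  (via Eskin)
Ulver: 20  (via Eskin)
Pirton: 21  (via Jorvik)
Yarm: 26  (via Irby)
Garth: 29  (via Pirton)
Shortest route: Eskin–Jorvik–Pirton–Garth = 29 km.

29 km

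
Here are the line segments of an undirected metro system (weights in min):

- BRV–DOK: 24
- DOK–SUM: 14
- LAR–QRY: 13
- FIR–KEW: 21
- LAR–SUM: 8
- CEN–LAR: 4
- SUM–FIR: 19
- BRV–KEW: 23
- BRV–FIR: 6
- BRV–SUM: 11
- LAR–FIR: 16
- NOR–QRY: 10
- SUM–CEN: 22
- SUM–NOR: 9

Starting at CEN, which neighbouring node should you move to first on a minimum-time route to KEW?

Candidate routes:
CEN–LAR–FIR–BRV–KEW: 4+16+6+23 = 49
CEN–LAR–FIR–KEW: 4+16+21 = 41
CEN–LAR–SUM–BRV–KEW: 4+8+11+23 = 46
CEN–LAR–SUM–BRV–FIR–KEW: 4+8+11+6+21 = 50
The minimum is 41 min via CEN–LAR–FIR–KEW.
So from CEN the first move is to LAR.

LAR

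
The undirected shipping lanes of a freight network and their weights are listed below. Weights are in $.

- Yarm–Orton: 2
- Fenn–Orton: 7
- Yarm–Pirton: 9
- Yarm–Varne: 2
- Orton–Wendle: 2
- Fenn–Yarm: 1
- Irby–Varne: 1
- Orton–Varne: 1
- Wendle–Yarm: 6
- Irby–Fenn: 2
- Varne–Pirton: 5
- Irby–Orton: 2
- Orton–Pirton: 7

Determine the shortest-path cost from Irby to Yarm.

$3

Compare a few routes:
Irby–Orton–Yarm: 2+2 = 4
Irby–Varne–Yarm: 1+2 = 3
Irby–Varne–Orton–Yarm: 1+1+2 = 4
Cheapest is Irby–Varne–Yarm at $3.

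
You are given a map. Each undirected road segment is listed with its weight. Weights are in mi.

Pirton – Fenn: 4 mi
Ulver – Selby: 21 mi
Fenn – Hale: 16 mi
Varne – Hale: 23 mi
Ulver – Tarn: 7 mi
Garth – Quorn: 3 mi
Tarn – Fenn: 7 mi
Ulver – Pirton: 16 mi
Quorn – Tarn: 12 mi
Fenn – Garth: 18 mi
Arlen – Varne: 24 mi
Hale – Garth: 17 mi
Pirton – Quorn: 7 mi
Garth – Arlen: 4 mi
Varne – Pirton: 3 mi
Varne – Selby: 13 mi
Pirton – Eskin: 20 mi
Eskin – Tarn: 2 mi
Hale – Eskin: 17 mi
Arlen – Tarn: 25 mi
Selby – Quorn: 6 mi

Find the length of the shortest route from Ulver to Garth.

22 mi

Enumerating some paths:
Ulver–Tarn–Fenn–Pirton–Quorn–Garth: 7+7+4+7+3 = 28
Ulver–Pirton–Quorn–Garth: 16+7+3 = 26
Ulver–Tarn–Quorn–Garth: 7+12+3 = 22
Cheapest is Ulver–Tarn–Quorn–Garth at 22 mi.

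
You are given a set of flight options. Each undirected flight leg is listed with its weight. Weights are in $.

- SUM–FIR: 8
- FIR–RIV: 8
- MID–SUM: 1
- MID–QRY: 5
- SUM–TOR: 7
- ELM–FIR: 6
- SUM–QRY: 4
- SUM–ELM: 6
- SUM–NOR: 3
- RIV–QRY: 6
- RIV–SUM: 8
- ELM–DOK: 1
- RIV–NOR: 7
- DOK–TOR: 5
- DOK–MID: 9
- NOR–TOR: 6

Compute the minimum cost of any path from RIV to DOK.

Settle nodes by increasing distance from RIV:
RIV: 0
QRY: 6  (via RIV)
NOR: 7  (via RIV)
FIR: 8  (via RIV)
SUM: 8  (via RIV)
MID: 9  (via SUM)
TOR: 13  (via NOR)
ELM: 14  (via FIR)
DOK: 15  (via ELM)
Shortest route: RIV–FIR–ELM–DOK = $15.

$15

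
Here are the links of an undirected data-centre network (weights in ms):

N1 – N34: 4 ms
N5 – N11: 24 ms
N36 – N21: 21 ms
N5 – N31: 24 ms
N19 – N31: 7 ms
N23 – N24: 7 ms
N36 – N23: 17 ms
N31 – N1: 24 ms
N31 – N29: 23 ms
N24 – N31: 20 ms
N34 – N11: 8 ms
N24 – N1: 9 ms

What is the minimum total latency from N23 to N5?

51 ms

Candidate routes:
N23–N24–N1–N34–N11–N5: 7+9+4+8+24 = 52
N23–N24–N31–N5: 7+20+24 = 51
N23–N24–N1–N31–N5: 7+9+24+24 = 64
N23–N24–N31–N1–N34–N11–N5: 7+20+24+4+8+24 = 87
Cheapest is N23–N24–N31–N5 at 51 ms.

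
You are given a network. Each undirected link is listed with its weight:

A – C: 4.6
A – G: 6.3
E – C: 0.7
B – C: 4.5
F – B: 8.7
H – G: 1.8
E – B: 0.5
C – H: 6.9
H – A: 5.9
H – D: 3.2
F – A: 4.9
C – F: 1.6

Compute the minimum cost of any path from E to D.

10.8

Settle nodes by increasing distance from E:
E: 0
B: 0.5  (via E)
C: 0.7  (via E)
F: 2.3  (via C)
A: 5.3  (via C)
H: 7.6  (via C)
G: 9.4  (via H)
D: 10.8  (via H)
Shortest route: E → C → H → D = 10.8.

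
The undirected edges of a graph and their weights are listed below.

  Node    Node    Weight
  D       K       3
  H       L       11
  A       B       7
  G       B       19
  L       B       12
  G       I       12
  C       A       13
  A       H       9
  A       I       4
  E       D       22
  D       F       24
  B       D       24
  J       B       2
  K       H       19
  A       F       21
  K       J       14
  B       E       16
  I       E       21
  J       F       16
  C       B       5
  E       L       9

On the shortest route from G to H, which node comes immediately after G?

I

Enumerating some paths:
G → B → A → H: 19+7+9 = 35
G → I → A → H: 12+4+9 = 25
Cheapest is G → I → A → H at 25.
So from G the first move is to I.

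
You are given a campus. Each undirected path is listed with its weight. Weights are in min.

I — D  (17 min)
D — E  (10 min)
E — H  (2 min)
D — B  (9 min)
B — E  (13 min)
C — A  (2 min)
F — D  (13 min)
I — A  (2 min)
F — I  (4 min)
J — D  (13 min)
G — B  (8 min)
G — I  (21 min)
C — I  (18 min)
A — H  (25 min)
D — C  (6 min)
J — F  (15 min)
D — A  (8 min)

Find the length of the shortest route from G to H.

23 min

Shortest distances from G:
G: 0
B: 8  (via G)
D: 17  (via B)
E: 21  (via B)
I: 21  (via G)
A: 23  (via I)
C: 23  (via D)
H: 23  (via E)
Shortest route: G–B–E–H = 23 min.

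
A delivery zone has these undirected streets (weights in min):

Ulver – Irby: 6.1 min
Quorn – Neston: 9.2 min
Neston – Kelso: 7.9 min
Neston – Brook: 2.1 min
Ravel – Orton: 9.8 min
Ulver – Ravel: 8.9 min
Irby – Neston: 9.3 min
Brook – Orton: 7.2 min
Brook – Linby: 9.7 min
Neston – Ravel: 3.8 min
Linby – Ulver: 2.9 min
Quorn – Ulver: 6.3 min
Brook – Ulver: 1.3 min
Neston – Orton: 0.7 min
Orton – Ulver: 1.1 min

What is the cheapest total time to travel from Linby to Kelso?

Enumerating some paths:
Linby → Brook → Neston → Kelso: 9.7+2.1+7.9 = 19.7
Linby → Ulver → Brook → Neston → Kelso: 2.9+1.3+2.1+7.9 = 14.2
Linby → Ulver → Orton → Neston → Kelso: 2.9+1.1+0.7+7.9 = 12.6
The minimum is 12.6 min via Linby → Ulver → Orton → Neston → Kelso.

12.6 min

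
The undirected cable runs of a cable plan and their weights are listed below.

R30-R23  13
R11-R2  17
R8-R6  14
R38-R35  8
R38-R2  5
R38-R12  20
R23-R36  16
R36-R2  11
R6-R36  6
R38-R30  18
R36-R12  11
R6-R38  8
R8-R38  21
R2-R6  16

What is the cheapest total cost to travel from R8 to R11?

Compare a few routes:
R8 → R6 → R38 → R2 → R11: 14+8+5+17 = 44
R8 → R38 → R2 → R11: 21+5+17 = 43
The minimum is 43 via R8 → R38 → R2 → R11.

43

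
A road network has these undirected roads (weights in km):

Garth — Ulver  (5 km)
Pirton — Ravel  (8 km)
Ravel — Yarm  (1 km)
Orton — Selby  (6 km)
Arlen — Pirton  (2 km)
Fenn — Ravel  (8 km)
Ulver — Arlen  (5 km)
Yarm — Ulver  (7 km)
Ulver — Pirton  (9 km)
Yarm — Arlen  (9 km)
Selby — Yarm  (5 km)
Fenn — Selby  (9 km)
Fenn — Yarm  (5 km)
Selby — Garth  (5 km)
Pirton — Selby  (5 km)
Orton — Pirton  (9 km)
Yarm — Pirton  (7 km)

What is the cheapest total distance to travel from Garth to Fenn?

14 km

Running Dijkstra from Garth:
Garth: 0
Ulver: 5  (via Garth)
Selby: 5  (via Garth)
Yarm: 10  (via Selby)
Arlen: 10  (via Ulver)
Pirton: 10  (via Selby)
Ravel: 11  (via Yarm)
Orton: 11  (via Selby)
Fenn: 14  (via Selby)
Shortest route: Garth–Selby–Fenn = 14 km.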